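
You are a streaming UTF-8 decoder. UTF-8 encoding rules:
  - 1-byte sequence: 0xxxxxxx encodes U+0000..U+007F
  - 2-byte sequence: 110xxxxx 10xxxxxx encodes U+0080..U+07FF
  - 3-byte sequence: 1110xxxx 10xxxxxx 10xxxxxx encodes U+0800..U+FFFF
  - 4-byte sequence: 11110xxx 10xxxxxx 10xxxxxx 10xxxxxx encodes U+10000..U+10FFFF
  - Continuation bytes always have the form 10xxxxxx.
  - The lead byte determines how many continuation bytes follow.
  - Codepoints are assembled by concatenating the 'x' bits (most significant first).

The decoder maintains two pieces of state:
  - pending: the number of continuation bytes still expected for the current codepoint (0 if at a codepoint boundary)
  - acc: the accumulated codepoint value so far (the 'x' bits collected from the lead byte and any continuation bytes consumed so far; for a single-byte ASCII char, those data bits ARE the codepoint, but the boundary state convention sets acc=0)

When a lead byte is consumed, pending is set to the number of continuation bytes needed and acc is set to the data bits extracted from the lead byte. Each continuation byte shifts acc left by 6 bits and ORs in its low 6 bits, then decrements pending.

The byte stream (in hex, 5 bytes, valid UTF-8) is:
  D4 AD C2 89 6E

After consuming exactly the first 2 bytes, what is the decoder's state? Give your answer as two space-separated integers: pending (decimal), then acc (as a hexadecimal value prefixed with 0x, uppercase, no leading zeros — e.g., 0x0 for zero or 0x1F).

Byte[0]=D4: 2-byte lead. pending=1, acc=0x14
Byte[1]=AD: continuation. acc=(acc<<6)|0x2D=0x52D, pending=0

Answer: 0 0x52D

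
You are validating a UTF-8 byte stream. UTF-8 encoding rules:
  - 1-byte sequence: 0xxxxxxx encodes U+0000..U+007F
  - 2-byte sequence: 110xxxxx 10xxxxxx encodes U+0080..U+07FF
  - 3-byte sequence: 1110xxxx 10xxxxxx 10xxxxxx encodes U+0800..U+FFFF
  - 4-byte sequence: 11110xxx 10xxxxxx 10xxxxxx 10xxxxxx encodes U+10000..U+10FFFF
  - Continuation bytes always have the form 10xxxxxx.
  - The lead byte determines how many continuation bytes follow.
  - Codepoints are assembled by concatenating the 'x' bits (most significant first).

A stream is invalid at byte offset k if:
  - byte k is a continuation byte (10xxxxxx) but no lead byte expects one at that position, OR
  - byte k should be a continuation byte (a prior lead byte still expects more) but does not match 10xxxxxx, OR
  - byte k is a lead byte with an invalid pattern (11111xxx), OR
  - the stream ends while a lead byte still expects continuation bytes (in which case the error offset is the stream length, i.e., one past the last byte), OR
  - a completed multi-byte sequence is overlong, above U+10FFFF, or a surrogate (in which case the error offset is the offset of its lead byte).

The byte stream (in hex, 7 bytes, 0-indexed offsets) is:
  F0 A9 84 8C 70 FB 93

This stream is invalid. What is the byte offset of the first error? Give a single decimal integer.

Byte[0]=F0: 4-byte lead, need 3 cont bytes. acc=0x0
Byte[1]=A9: continuation. acc=(acc<<6)|0x29=0x29
Byte[2]=84: continuation. acc=(acc<<6)|0x04=0xA44
Byte[3]=8C: continuation. acc=(acc<<6)|0x0C=0x2910C
Completed: cp=U+2910C (starts at byte 0)
Byte[4]=70: 1-byte ASCII. cp=U+0070
Byte[5]=FB: INVALID lead byte (not 0xxx/110x/1110/11110)

Answer: 5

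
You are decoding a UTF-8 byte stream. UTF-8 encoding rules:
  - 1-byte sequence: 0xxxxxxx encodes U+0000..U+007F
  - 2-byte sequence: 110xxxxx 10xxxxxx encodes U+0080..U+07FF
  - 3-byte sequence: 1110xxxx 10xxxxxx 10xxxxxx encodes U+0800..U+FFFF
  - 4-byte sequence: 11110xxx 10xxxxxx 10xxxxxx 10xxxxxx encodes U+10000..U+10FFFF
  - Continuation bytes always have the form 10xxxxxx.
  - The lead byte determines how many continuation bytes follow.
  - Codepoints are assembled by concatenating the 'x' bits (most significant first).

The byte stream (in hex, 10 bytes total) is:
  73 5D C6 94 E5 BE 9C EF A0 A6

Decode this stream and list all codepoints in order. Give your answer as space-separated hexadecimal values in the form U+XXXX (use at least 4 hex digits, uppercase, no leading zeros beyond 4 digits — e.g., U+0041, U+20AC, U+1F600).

Answer: U+0073 U+005D U+0194 U+5F9C U+F826

Derivation:
Byte[0]=73: 1-byte ASCII. cp=U+0073
Byte[1]=5D: 1-byte ASCII. cp=U+005D
Byte[2]=C6: 2-byte lead, need 1 cont bytes. acc=0x6
Byte[3]=94: continuation. acc=(acc<<6)|0x14=0x194
Completed: cp=U+0194 (starts at byte 2)
Byte[4]=E5: 3-byte lead, need 2 cont bytes. acc=0x5
Byte[5]=BE: continuation. acc=(acc<<6)|0x3E=0x17E
Byte[6]=9C: continuation. acc=(acc<<6)|0x1C=0x5F9C
Completed: cp=U+5F9C (starts at byte 4)
Byte[7]=EF: 3-byte lead, need 2 cont bytes. acc=0xF
Byte[8]=A0: continuation. acc=(acc<<6)|0x20=0x3E0
Byte[9]=A6: continuation. acc=(acc<<6)|0x26=0xF826
Completed: cp=U+F826 (starts at byte 7)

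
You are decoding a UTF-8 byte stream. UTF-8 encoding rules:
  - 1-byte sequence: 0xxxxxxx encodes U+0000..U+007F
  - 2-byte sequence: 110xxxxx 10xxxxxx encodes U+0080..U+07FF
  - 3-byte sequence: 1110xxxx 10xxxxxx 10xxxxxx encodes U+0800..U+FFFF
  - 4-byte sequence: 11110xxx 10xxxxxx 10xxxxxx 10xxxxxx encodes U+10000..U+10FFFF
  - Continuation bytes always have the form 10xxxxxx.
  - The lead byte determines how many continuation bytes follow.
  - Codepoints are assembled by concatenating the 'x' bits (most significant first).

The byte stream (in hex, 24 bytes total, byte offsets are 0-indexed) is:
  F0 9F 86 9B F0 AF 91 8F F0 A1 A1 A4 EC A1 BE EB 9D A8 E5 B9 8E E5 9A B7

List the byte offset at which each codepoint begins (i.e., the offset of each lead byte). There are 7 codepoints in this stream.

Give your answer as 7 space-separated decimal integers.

Answer: 0 4 8 12 15 18 21

Derivation:
Byte[0]=F0: 4-byte lead, need 3 cont bytes. acc=0x0
Byte[1]=9F: continuation. acc=(acc<<6)|0x1F=0x1F
Byte[2]=86: continuation. acc=(acc<<6)|0x06=0x7C6
Byte[3]=9B: continuation. acc=(acc<<6)|0x1B=0x1F19B
Completed: cp=U+1F19B (starts at byte 0)
Byte[4]=F0: 4-byte lead, need 3 cont bytes. acc=0x0
Byte[5]=AF: continuation. acc=(acc<<6)|0x2F=0x2F
Byte[6]=91: continuation. acc=(acc<<6)|0x11=0xBD1
Byte[7]=8F: continuation. acc=(acc<<6)|0x0F=0x2F44F
Completed: cp=U+2F44F (starts at byte 4)
Byte[8]=F0: 4-byte lead, need 3 cont bytes. acc=0x0
Byte[9]=A1: continuation. acc=(acc<<6)|0x21=0x21
Byte[10]=A1: continuation. acc=(acc<<6)|0x21=0x861
Byte[11]=A4: continuation. acc=(acc<<6)|0x24=0x21864
Completed: cp=U+21864 (starts at byte 8)
Byte[12]=EC: 3-byte lead, need 2 cont bytes. acc=0xC
Byte[13]=A1: continuation. acc=(acc<<6)|0x21=0x321
Byte[14]=BE: continuation. acc=(acc<<6)|0x3E=0xC87E
Completed: cp=U+C87E (starts at byte 12)
Byte[15]=EB: 3-byte lead, need 2 cont bytes. acc=0xB
Byte[16]=9D: continuation. acc=(acc<<6)|0x1D=0x2DD
Byte[17]=A8: continuation. acc=(acc<<6)|0x28=0xB768
Completed: cp=U+B768 (starts at byte 15)
Byte[18]=E5: 3-byte lead, need 2 cont bytes. acc=0x5
Byte[19]=B9: continuation. acc=(acc<<6)|0x39=0x179
Byte[20]=8E: continuation. acc=(acc<<6)|0x0E=0x5E4E
Completed: cp=U+5E4E (starts at byte 18)
Byte[21]=E5: 3-byte lead, need 2 cont bytes. acc=0x5
Byte[22]=9A: continuation. acc=(acc<<6)|0x1A=0x15A
Byte[23]=B7: continuation. acc=(acc<<6)|0x37=0x56B7
Completed: cp=U+56B7 (starts at byte 21)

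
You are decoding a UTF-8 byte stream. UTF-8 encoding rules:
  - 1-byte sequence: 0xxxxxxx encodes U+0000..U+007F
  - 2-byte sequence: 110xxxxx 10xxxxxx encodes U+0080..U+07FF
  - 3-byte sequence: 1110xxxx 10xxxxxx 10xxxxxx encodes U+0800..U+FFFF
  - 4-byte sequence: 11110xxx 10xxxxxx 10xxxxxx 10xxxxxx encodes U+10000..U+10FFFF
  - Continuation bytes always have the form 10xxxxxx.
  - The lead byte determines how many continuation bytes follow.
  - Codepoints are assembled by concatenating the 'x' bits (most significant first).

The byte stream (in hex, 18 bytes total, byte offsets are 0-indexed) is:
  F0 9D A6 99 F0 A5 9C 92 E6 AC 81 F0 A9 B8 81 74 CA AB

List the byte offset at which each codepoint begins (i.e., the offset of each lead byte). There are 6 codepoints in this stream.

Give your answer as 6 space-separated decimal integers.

Byte[0]=F0: 4-byte lead, need 3 cont bytes. acc=0x0
Byte[1]=9D: continuation. acc=(acc<<6)|0x1D=0x1D
Byte[2]=A6: continuation. acc=(acc<<6)|0x26=0x766
Byte[3]=99: continuation. acc=(acc<<6)|0x19=0x1D999
Completed: cp=U+1D999 (starts at byte 0)
Byte[4]=F0: 4-byte lead, need 3 cont bytes. acc=0x0
Byte[5]=A5: continuation. acc=(acc<<6)|0x25=0x25
Byte[6]=9C: continuation. acc=(acc<<6)|0x1C=0x95C
Byte[7]=92: continuation. acc=(acc<<6)|0x12=0x25712
Completed: cp=U+25712 (starts at byte 4)
Byte[8]=E6: 3-byte lead, need 2 cont bytes. acc=0x6
Byte[9]=AC: continuation. acc=(acc<<6)|0x2C=0x1AC
Byte[10]=81: continuation. acc=(acc<<6)|0x01=0x6B01
Completed: cp=U+6B01 (starts at byte 8)
Byte[11]=F0: 4-byte lead, need 3 cont bytes. acc=0x0
Byte[12]=A9: continuation. acc=(acc<<6)|0x29=0x29
Byte[13]=B8: continuation. acc=(acc<<6)|0x38=0xA78
Byte[14]=81: continuation. acc=(acc<<6)|0x01=0x29E01
Completed: cp=U+29E01 (starts at byte 11)
Byte[15]=74: 1-byte ASCII. cp=U+0074
Byte[16]=CA: 2-byte lead, need 1 cont bytes. acc=0xA
Byte[17]=AB: continuation. acc=(acc<<6)|0x2B=0x2AB
Completed: cp=U+02AB (starts at byte 16)

Answer: 0 4 8 11 15 16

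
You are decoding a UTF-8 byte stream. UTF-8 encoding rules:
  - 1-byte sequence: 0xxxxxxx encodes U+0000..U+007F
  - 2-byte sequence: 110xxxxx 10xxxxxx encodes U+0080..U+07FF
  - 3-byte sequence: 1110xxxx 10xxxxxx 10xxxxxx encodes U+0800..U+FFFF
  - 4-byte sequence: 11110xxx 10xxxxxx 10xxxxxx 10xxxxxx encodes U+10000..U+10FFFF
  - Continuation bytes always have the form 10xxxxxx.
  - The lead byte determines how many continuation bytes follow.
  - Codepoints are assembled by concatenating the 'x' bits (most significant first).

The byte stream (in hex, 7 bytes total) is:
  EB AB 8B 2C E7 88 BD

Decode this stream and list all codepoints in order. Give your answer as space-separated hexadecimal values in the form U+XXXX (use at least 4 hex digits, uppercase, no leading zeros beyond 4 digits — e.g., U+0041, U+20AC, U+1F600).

Byte[0]=EB: 3-byte lead, need 2 cont bytes. acc=0xB
Byte[1]=AB: continuation. acc=(acc<<6)|0x2B=0x2EB
Byte[2]=8B: continuation. acc=(acc<<6)|0x0B=0xBACB
Completed: cp=U+BACB (starts at byte 0)
Byte[3]=2C: 1-byte ASCII. cp=U+002C
Byte[4]=E7: 3-byte lead, need 2 cont bytes. acc=0x7
Byte[5]=88: continuation. acc=(acc<<6)|0x08=0x1C8
Byte[6]=BD: continuation. acc=(acc<<6)|0x3D=0x723D
Completed: cp=U+723D (starts at byte 4)

Answer: U+BACB U+002C U+723D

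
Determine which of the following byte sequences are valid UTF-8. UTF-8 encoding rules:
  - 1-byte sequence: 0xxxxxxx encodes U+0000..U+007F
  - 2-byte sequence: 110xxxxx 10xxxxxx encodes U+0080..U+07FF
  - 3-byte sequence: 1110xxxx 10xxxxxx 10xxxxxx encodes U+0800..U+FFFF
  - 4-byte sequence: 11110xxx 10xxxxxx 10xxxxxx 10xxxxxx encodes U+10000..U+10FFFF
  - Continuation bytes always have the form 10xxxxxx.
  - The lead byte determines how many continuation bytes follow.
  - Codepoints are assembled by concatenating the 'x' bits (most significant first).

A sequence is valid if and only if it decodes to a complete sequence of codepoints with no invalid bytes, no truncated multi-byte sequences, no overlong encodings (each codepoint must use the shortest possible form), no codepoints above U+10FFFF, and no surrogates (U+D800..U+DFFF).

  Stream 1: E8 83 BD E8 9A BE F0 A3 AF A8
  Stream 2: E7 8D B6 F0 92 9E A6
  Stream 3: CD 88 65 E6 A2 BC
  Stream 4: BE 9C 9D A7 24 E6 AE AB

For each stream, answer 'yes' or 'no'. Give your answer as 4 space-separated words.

Answer: yes yes yes no

Derivation:
Stream 1: decodes cleanly. VALID
Stream 2: decodes cleanly. VALID
Stream 3: decodes cleanly. VALID
Stream 4: error at byte offset 0. INVALID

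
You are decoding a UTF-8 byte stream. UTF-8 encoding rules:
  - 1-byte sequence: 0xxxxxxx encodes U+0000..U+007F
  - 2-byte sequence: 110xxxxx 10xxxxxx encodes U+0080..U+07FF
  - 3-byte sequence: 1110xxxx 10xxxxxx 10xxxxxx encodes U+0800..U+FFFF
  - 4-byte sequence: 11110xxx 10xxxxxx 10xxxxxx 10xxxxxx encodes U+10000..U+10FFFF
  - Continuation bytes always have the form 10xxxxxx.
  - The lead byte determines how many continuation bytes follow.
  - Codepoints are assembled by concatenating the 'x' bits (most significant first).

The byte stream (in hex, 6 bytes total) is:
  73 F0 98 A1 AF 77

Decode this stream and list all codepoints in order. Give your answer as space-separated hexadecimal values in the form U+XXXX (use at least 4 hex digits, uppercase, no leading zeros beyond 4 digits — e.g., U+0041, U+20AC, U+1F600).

Answer: U+0073 U+1886F U+0077

Derivation:
Byte[0]=73: 1-byte ASCII. cp=U+0073
Byte[1]=F0: 4-byte lead, need 3 cont bytes. acc=0x0
Byte[2]=98: continuation. acc=(acc<<6)|0x18=0x18
Byte[3]=A1: continuation. acc=(acc<<6)|0x21=0x621
Byte[4]=AF: continuation. acc=(acc<<6)|0x2F=0x1886F
Completed: cp=U+1886F (starts at byte 1)
Byte[5]=77: 1-byte ASCII. cp=U+0077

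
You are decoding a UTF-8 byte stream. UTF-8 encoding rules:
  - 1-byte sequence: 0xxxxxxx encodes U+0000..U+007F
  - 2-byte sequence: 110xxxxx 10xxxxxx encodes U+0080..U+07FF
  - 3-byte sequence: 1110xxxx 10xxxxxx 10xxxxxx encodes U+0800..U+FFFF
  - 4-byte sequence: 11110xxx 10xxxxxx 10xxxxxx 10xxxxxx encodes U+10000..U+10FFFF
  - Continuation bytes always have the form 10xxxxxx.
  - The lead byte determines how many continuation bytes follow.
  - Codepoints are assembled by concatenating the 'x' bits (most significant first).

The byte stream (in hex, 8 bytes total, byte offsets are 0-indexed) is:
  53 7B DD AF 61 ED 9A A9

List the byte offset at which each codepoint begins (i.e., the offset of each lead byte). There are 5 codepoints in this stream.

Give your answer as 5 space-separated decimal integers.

Answer: 0 1 2 4 5

Derivation:
Byte[0]=53: 1-byte ASCII. cp=U+0053
Byte[1]=7B: 1-byte ASCII. cp=U+007B
Byte[2]=DD: 2-byte lead, need 1 cont bytes. acc=0x1D
Byte[3]=AF: continuation. acc=(acc<<6)|0x2F=0x76F
Completed: cp=U+076F (starts at byte 2)
Byte[4]=61: 1-byte ASCII. cp=U+0061
Byte[5]=ED: 3-byte lead, need 2 cont bytes. acc=0xD
Byte[6]=9A: continuation. acc=(acc<<6)|0x1A=0x35A
Byte[7]=A9: continuation. acc=(acc<<6)|0x29=0xD6A9
Completed: cp=U+D6A9 (starts at byte 5)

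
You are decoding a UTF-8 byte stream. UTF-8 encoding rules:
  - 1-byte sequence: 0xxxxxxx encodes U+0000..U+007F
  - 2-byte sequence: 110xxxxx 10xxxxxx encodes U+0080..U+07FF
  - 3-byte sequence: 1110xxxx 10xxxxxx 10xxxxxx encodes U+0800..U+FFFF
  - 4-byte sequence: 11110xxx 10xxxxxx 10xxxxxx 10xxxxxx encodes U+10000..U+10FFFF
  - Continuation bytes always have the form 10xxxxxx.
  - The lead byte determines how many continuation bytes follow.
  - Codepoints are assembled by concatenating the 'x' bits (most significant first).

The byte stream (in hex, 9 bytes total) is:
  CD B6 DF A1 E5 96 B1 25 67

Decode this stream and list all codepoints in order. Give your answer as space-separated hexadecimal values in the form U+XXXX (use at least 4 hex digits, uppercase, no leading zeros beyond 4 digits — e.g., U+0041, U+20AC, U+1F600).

Byte[0]=CD: 2-byte lead, need 1 cont bytes. acc=0xD
Byte[1]=B6: continuation. acc=(acc<<6)|0x36=0x376
Completed: cp=U+0376 (starts at byte 0)
Byte[2]=DF: 2-byte lead, need 1 cont bytes. acc=0x1F
Byte[3]=A1: continuation. acc=(acc<<6)|0x21=0x7E1
Completed: cp=U+07E1 (starts at byte 2)
Byte[4]=E5: 3-byte lead, need 2 cont bytes. acc=0x5
Byte[5]=96: continuation. acc=(acc<<6)|0x16=0x156
Byte[6]=B1: continuation. acc=(acc<<6)|0x31=0x55B1
Completed: cp=U+55B1 (starts at byte 4)
Byte[7]=25: 1-byte ASCII. cp=U+0025
Byte[8]=67: 1-byte ASCII. cp=U+0067

Answer: U+0376 U+07E1 U+55B1 U+0025 U+0067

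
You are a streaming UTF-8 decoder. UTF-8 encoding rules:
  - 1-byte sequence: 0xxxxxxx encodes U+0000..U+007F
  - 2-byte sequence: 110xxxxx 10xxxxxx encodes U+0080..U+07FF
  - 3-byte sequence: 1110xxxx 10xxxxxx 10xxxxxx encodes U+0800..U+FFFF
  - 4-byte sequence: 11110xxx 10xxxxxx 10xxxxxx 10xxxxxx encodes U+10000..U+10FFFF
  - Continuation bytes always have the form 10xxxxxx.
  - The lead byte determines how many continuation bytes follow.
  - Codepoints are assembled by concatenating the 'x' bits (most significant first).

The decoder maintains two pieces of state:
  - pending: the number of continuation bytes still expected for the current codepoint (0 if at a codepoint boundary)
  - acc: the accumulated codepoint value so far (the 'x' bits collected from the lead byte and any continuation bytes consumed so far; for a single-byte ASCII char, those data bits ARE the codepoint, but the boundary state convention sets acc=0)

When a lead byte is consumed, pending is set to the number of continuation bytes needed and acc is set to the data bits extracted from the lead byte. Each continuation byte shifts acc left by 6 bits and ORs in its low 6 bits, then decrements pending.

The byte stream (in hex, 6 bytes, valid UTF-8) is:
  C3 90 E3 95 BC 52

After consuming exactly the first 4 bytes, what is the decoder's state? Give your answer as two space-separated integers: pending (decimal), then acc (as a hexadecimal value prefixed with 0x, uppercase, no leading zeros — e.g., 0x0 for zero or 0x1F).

Answer: 1 0xD5

Derivation:
Byte[0]=C3: 2-byte lead. pending=1, acc=0x3
Byte[1]=90: continuation. acc=(acc<<6)|0x10=0xD0, pending=0
Byte[2]=E3: 3-byte lead. pending=2, acc=0x3
Byte[3]=95: continuation. acc=(acc<<6)|0x15=0xD5, pending=1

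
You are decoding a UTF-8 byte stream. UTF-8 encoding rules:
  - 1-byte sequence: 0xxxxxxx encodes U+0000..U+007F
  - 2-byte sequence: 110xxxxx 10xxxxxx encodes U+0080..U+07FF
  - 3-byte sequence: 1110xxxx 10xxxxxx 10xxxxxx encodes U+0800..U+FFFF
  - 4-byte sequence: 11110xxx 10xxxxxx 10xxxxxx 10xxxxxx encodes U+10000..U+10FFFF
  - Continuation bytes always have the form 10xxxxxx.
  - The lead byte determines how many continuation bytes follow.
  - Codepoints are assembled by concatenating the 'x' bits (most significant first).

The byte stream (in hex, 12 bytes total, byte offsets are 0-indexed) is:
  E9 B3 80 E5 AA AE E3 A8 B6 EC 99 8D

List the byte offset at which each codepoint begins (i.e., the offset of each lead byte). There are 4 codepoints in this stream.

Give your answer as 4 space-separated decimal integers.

Byte[0]=E9: 3-byte lead, need 2 cont bytes. acc=0x9
Byte[1]=B3: continuation. acc=(acc<<6)|0x33=0x273
Byte[2]=80: continuation. acc=(acc<<6)|0x00=0x9CC0
Completed: cp=U+9CC0 (starts at byte 0)
Byte[3]=E5: 3-byte lead, need 2 cont bytes. acc=0x5
Byte[4]=AA: continuation. acc=(acc<<6)|0x2A=0x16A
Byte[5]=AE: continuation. acc=(acc<<6)|0x2E=0x5AAE
Completed: cp=U+5AAE (starts at byte 3)
Byte[6]=E3: 3-byte lead, need 2 cont bytes. acc=0x3
Byte[7]=A8: continuation. acc=(acc<<6)|0x28=0xE8
Byte[8]=B6: continuation. acc=(acc<<6)|0x36=0x3A36
Completed: cp=U+3A36 (starts at byte 6)
Byte[9]=EC: 3-byte lead, need 2 cont bytes. acc=0xC
Byte[10]=99: continuation. acc=(acc<<6)|0x19=0x319
Byte[11]=8D: continuation. acc=(acc<<6)|0x0D=0xC64D
Completed: cp=U+C64D (starts at byte 9)

Answer: 0 3 6 9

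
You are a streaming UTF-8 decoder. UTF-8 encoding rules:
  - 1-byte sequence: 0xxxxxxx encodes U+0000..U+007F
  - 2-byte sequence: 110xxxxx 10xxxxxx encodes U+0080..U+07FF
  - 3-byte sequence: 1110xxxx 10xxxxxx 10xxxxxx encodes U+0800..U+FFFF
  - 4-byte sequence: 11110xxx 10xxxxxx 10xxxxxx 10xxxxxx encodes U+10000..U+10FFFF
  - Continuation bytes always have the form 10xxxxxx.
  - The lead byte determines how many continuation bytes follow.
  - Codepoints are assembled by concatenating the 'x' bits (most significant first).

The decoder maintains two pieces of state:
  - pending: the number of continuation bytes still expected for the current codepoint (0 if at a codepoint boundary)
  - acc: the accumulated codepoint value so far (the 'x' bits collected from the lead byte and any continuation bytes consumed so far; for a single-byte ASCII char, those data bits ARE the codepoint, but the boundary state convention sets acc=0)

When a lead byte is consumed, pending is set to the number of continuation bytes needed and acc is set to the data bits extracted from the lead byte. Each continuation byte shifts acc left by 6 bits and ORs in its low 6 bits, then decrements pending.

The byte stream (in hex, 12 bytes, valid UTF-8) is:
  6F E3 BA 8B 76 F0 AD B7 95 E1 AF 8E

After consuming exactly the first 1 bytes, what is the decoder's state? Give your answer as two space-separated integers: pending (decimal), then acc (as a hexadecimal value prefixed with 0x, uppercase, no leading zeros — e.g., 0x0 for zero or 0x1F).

Answer: 0 0x0

Derivation:
Byte[0]=6F: 1-byte. pending=0, acc=0x0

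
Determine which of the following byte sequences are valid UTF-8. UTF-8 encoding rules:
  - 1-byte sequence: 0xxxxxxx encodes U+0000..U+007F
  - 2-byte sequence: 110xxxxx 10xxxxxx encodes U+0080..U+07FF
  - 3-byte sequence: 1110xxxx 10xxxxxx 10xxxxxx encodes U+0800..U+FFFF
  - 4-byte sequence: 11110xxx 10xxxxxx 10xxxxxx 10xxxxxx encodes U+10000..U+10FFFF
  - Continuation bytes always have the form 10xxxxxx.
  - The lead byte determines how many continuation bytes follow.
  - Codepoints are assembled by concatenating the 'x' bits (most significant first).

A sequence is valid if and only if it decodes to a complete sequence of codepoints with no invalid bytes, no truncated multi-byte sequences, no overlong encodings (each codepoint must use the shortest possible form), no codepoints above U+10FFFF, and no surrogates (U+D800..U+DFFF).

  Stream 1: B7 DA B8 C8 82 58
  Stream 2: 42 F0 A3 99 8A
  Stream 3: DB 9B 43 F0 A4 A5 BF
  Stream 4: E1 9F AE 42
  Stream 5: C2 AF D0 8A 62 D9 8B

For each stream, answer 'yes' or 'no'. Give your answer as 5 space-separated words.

Answer: no yes yes yes yes

Derivation:
Stream 1: error at byte offset 0. INVALID
Stream 2: decodes cleanly. VALID
Stream 3: decodes cleanly. VALID
Stream 4: decodes cleanly. VALID
Stream 5: decodes cleanly. VALID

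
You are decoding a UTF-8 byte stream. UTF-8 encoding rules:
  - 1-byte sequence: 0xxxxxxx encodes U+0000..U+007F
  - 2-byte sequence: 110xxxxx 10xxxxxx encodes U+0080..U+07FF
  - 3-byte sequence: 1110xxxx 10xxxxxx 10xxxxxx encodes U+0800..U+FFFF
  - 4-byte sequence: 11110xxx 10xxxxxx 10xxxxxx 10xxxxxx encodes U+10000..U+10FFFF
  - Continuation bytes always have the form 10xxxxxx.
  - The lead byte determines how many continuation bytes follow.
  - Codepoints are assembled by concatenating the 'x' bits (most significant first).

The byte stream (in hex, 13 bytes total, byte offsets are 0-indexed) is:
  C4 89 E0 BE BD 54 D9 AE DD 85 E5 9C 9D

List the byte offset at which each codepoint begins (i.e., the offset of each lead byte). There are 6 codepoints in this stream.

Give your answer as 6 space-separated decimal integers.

Answer: 0 2 5 6 8 10

Derivation:
Byte[0]=C4: 2-byte lead, need 1 cont bytes. acc=0x4
Byte[1]=89: continuation. acc=(acc<<6)|0x09=0x109
Completed: cp=U+0109 (starts at byte 0)
Byte[2]=E0: 3-byte lead, need 2 cont bytes. acc=0x0
Byte[3]=BE: continuation. acc=(acc<<6)|0x3E=0x3E
Byte[4]=BD: continuation. acc=(acc<<6)|0x3D=0xFBD
Completed: cp=U+0FBD (starts at byte 2)
Byte[5]=54: 1-byte ASCII. cp=U+0054
Byte[6]=D9: 2-byte lead, need 1 cont bytes. acc=0x19
Byte[7]=AE: continuation. acc=(acc<<6)|0x2E=0x66E
Completed: cp=U+066E (starts at byte 6)
Byte[8]=DD: 2-byte lead, need 1 cont bytes. acc=0x1D
Byte[9]=85: continuation. acc=(acc<<6)|0x05=0x745
Completed: cp=U+0745 (starts at byte 8)
Byte[10]=E5: 3-byte lead, need 2 cont bytes. acc=0x5
Byte[11]=9C: continuation. acc=(acc<<6)|0x1C=0x15C
Byte[12]=9D: continuation. acc=(acc<<6)|0x1D=0x571D
Completed: cp=U+571D (starts at byte 10)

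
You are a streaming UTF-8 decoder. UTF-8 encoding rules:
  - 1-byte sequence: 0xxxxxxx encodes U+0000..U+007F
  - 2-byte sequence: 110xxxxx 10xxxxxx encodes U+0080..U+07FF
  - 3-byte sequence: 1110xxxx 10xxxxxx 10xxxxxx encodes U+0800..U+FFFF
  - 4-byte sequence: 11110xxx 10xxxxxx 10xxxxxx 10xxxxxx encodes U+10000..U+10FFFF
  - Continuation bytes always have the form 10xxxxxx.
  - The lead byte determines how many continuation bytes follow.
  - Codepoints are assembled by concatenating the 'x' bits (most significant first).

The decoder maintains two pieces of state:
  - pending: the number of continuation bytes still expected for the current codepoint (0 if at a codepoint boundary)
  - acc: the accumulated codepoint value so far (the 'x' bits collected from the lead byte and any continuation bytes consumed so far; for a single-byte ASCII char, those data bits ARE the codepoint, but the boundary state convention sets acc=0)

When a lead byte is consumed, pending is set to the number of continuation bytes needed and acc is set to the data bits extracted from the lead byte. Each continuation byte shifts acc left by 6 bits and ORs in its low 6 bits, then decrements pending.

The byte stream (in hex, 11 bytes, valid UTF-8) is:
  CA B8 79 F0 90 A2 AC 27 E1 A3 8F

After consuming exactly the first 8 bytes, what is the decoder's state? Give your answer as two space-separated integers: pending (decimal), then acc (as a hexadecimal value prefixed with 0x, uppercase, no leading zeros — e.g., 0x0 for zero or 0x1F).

Byte[0]=CA: 2-byte lead. pending=1, acc=0xA
Byte[1]=B8: continuation. acc=(acc<<6)|0x38=0x2B8, pending=0
Byte[2]=79: 1-byte. pending=0, acc=0x0
Byte[3]=F0: 4-byte lead. pending=3, acc=0x0
Byte[4]=90: continuation. acc=(acc<<6)|0x10=0x10, pending=2
Byte[5]=A2: continuation. acc=(acc<<6)|0x22=0x422, pending=1
Byte[6]=AC: continuation. acc=(acc<<6)|0x2C=0x108AC, pending=0
Byte[7]=27: 1-byte. pending=0, acc=0x0

Answer: 0 0x0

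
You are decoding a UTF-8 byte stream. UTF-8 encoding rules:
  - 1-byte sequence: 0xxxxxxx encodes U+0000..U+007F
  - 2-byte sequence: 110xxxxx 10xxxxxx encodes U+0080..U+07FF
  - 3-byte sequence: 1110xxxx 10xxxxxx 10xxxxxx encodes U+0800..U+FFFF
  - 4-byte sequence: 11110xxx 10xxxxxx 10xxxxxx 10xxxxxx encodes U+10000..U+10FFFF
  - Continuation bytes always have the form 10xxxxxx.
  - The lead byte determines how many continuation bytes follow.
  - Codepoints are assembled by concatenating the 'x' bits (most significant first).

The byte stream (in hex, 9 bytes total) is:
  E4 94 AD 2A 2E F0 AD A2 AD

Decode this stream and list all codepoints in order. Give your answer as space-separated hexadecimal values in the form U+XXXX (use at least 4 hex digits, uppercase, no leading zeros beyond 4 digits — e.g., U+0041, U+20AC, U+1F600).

Byte[0]=E4: 3-byte lead, need 2 cont bytes. acc=0x4
Byte[1]=94: continuation. acc=(acc<<6)|0x14=0x114
Byte[2]=AD: continuation. acc=(acc<<6)|0x2D=0x452D
Completed: cp=U+452D (starts at byte 0)
Byte[3]=2A: 1-byte ASCII. cp=U+002A
Byte[4]=2E: 1-byte ASCII. cp=U+002E
Byte[5]=F0: 4-byte lead, need 3 cont bytes. acc=0x0
Byte[6]=AD: continuation. acc=(acc<<6)|0x2D=0x2D
Byte[7]=A2: continuation. acc=(acc<<6)|0x22=0xB62
Byte[8]=AD: continuation. acc=(acc<<6)|0x2D=0x2D8AD
Completed: cp=U+2D8AD (starts at byte 5)

Answer: U+452D U+002A U+002E U+2D8AD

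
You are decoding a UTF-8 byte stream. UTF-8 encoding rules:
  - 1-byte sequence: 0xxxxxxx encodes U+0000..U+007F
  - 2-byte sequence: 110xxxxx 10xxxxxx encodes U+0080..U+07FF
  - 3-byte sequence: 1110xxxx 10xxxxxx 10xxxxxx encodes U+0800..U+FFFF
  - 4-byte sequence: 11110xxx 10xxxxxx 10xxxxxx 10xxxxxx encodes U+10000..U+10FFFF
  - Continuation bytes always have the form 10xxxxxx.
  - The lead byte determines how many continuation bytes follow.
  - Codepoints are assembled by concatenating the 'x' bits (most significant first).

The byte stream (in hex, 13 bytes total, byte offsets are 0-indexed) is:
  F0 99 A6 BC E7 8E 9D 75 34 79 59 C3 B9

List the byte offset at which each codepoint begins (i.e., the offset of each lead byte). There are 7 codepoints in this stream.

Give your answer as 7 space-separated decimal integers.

Byte[0]=F0: 4-byte lead, need 3 cont bytes. acc=0x0
Byte[1]=99: continuation. acc=(acc<<6)|0x19=0x19
Byte[2]=A6: continuation. acc=(acc<<6)|0x26=0x666
Byte[3]=BC: continuation. acc=(acc<<6)|0x3C=0x199BC
Completed: cp=U+199BC (starts at byte 0)
Byte[4]=E7: 3-byte lead, need 2 cont bytes. acc=0x7
Byte[5]=8E: continuation. acc=(acc<<6)|0x0E=0x1CE
Byte[6]=9D: continuation. acc=(acc<<6)|0x1D=0x739D
Completed: cp=U+739D (starts at byte 4)
Byte[7]=75: 1-byte ASCII. cp=U+0075
Byte[8]=34: 1-byte ASCII. cp=U+0034
Byte[9]=79: 1-byte ASCII. cp=U+0079
Byte[10]=59: 1-byte ASCII. cp=U+0059
Byte[11]=C3: 2-byte lead, need 1 cont bytes. acc=0x3
Byte[12]=B9: continuation. acc=(acc<<6)|0x39=0xF9
Completed: cp=U+00F9 (starts at byte 11)

Answer: 0 4 7 8 9 10 11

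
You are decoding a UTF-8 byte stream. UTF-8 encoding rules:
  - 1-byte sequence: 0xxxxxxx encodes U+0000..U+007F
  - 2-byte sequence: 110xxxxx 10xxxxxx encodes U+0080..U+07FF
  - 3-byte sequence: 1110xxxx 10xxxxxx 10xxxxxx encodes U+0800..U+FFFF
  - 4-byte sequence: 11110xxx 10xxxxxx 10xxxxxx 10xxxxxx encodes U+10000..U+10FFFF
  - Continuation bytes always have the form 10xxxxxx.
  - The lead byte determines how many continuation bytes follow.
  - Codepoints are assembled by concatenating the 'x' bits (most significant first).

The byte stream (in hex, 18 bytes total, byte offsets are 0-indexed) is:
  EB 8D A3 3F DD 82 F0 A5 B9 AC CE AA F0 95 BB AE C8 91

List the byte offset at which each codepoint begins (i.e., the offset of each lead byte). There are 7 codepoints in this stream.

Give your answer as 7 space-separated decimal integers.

Answer: 0 3 4 6 10 12 16

Derivation:
Byte[0]=EB: 3-byte lead, need 2 cont bytes. acc=0xB
Byte[1]=8D: continuation. acc=(acc<<6)|0x0D=0x2CD
Byte[2]=A3: continuation. acc=(acc<<6)|0x23=0xB363
Completed: cp=U+B363 (starts at byte 0)
Byte[3]=3F: 1-byte ASCII. cp=U+003F
Byte[4]=DD: 2-byte lead, need 1 cont bytes. acc=0x1D
Byte[5]=82: continuation. acc=(acc<<6)|0x02=0x742
Completed: cp=U+0742 (starts at byte 4)
Byte[6]=F0: 4-byte lead, need 3 cont bytes. acc=0x0
Byte[7]=A5: continuation. acc=(acc<<6)|0x25=0x25
Byte[8]=B9: continuation. acc=(acc<<6)|0x39=0x979
Byte[9]=AC: continuation. acc=(acc<<6)|0x2C=0x25E6C
Completed: cp=U+25E6C (starts at byte 6)
Byte[10]=CE: 2-byte lead, need 1 cont bytes. acc=0xE
Byte[11]=AA: continuation. acc=(acc<<6)|0x2A=0x3AA
Completed: cp=U+03AA (starts at byte 10)
Byte[12]=F0: 4-byte lead, need 3 cont bytes. acc=0x0
Byte[13]=95: continuation. acc=(acc<<6)|0x15=0x15
Byte[14]=BB: continuation. acc=(acc<<6)|0x3B=0x57B
Byte[15]=AE: continuation. acc=(acc<<6)|0x2E=0x15EEE
Completed: cp=U+15EEE (starts at byte 12)
Byte[16]=C8: 2-byte lead, need 1 cont bytes. acc=0x8
Byte[17]=91: continuation. acc=(acc<<6)|0x11=0x211
Completed: cp=U+0211 (starts at byte 16)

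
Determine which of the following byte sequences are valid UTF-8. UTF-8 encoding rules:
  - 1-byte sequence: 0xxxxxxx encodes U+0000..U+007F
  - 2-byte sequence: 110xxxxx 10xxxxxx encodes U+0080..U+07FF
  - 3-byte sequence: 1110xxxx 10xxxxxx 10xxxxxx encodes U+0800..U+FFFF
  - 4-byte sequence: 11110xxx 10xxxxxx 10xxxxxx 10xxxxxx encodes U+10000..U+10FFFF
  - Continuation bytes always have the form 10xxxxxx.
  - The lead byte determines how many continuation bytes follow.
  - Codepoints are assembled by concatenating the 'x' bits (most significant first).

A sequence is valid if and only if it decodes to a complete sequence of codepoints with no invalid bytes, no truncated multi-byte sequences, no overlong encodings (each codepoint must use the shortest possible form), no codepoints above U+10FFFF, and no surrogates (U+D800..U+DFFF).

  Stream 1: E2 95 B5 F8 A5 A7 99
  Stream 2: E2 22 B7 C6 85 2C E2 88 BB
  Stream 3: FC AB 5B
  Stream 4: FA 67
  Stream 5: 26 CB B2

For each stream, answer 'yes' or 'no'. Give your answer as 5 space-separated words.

Stream 1: error at byte offset 3. INVALID
Stream 2: error at byte offset 1. INVALID
Stream 3: error at byte offset 0. INVALID
Stream 4: error at byte offset 0. INVALID
Stream 5: decodes cleanly. VALID

Answer: no no no no yes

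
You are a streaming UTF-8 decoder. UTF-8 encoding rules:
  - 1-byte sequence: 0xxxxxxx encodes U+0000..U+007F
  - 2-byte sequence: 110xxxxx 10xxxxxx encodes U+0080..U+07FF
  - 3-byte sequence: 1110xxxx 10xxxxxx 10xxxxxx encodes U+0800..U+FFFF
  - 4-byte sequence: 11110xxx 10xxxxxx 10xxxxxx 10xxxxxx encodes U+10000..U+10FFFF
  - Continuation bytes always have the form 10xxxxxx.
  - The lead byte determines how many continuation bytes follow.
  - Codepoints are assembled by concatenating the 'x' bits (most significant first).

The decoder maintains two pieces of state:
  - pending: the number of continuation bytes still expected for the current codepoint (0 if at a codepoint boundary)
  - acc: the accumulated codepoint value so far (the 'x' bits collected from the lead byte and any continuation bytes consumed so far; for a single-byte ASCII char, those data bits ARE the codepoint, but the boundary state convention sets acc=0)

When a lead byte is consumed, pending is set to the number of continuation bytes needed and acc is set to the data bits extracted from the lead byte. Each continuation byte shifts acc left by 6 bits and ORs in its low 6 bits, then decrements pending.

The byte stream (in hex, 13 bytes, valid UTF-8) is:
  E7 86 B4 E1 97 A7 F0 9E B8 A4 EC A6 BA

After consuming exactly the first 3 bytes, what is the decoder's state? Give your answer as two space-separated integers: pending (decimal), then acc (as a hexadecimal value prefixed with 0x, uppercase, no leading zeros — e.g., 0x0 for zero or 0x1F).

Byte[0]=E7: 3-byte lead. pending=2, acc=0x7
Byte[1]=86: continuation. acc=(acc<<6)|0x06=0x1C6, pending=1
Byte[2]=B4: continuation. acc=(acc<<6)|0x34=0x71B4, pending=0

Answer: 0 0x71B4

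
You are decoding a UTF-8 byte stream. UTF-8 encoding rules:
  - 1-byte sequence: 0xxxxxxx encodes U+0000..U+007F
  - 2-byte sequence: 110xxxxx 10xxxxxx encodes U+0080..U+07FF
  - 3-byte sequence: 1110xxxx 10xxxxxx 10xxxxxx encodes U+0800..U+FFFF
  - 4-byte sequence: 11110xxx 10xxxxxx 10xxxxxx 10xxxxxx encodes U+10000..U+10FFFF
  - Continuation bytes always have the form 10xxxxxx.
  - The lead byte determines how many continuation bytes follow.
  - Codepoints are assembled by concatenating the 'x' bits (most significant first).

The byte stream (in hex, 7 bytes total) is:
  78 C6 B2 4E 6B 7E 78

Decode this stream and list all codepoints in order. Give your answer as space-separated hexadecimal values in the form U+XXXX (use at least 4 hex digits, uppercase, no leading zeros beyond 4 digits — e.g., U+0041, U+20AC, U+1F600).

Byte[0]=78: 1-byte ASCII. cp=U+0078
Byte[1]=C6: 2-byte lead, need 1 cont bytes. acc=0x6
Byte[2]=B2: continuation. acc=(acc<<6)|0x32=0x1B2
Completed: cp=U+01B2 (starts at byte 1)
Byte[3]=4E: 1-byte ASCII. cp=U+004E
Byte[4]=6B: 1-byte ASCII. cp=U+006B
Byte[5]=7E: 1-byte ASCII. cp=U+007E
Byte[6]=78: 1-byte ASCII. cp=U+0078

Answer: U+0078 U+01B2 U+004E U+006B U+007E U+0078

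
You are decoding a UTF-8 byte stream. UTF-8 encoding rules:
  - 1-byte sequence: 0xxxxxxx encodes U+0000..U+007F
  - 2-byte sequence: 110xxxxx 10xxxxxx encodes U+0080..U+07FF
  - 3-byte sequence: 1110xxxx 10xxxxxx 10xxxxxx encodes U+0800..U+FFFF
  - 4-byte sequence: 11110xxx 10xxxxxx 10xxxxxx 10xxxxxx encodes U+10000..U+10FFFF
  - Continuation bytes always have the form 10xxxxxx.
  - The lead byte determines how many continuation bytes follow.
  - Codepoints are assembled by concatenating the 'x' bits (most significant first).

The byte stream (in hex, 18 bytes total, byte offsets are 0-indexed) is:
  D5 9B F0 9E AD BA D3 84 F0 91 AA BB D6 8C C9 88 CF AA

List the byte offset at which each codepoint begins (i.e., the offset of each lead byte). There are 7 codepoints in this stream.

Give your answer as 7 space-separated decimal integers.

Byte[0]=D5: 2-byte lead, need 1 cont bytes. acc=0x15
Byte[1]=9B: continuation. acc=(acc<<6)|0x1B=0x55B
Completed: cp=U+055B (starts at byte 0)
Byte[2]=F0: 4-byte lead, need 3 cont bytes. acc=0x0
Byte[3]=9E: continuation. acc=(acc<<6)|0x1E=0x1E
Byte[4]=AD: continuation. acc=(acc<<6)|0x2D=0x7AD
Byte[5]=BA: continuation. acc=(acc<<6)|0x3A=0x1EB7A
Completed: cp=U+1EB7A (starts at byte 2)
Byte[6]=D3: 2-byte lead, need 1 cont bytes. acc=0x13
Byte[7]=84: continuation. acc=(acc<<6)|0x04=0x4C4
Completed: cp=U+04C4 (starts at byte 6)
Byte[8]=F0: 4-byte lead, need 3 cont bytes. acc=0x0
Byte[9]=91: continuation. acc=(acc<<6)|0x11=0x11
Byte[10]=AA: continuation. acc=(acc<<6)|0x2A=0x46A
Byte[11]=BB: continuation. acc=(acc<<6)|0x3B=0x11ABB
Completed: cp=U+11ABB (starts at byte 8)
Byte[12]=D6: 2-byte lead, need 1 cont bytes. acc=0x16
Byte[13]=8C: continuation. acc=(acc<<6)|0x0C=0x58C
Completed: cp=U+058C (starts at byte 12)
Byte[14]=C9: 2-byte lead, need 1 cont bytes. acc=0x9
Byte[15]=88: continuation. acc=(acc<<6)|0x08=0x248
Completed: cp=U+0248 (starts at byte 14)
Byte[16]=CF: 2-byte lead, need 1 cont bytes. acc=0xF
Byte[17]=AA: continuation. acc=(acc<<6)|0x2A=0x3EA
Completed: cp=U+03EA (starts at byte 16)

Answer: 0 2 6 8 12 14 16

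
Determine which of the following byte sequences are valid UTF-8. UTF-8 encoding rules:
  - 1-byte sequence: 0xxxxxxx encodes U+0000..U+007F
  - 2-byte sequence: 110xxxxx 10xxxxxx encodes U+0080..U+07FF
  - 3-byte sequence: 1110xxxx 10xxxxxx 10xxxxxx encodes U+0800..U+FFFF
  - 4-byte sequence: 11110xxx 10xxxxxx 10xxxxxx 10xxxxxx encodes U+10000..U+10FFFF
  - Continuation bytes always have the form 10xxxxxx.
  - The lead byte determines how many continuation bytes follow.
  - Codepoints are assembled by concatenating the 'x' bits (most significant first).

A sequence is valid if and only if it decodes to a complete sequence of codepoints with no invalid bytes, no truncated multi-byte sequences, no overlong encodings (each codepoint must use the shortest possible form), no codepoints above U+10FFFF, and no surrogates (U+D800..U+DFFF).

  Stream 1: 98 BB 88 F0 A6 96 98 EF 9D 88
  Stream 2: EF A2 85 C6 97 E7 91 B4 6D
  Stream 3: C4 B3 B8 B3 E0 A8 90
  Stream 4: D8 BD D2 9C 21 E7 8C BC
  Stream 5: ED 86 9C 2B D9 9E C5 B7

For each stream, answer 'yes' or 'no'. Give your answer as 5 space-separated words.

Answer: no yes no yes yes

Derivation:
Stream 1: error at byte offset 0. INVALID
Stream 2: decodes cleanly. VALID
Stream 3: error at byte offset 2. INVALID
Stream 4: decodes cleanly. VALID
Stream 5: decodes cleanly. VALID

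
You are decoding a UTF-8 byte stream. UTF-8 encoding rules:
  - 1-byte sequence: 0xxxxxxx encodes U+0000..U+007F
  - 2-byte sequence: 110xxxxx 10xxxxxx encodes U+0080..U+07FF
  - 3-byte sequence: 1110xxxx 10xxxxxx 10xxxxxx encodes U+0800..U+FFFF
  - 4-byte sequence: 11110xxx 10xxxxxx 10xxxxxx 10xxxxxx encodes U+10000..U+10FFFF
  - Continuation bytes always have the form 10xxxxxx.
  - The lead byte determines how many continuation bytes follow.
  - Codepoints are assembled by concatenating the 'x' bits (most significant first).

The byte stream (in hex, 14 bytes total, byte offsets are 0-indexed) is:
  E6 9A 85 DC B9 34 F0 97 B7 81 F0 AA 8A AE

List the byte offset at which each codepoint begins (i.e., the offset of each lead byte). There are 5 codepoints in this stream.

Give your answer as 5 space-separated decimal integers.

Answer: 0 3 5 6 10

Derivation:
Byte[0]=E6: 3-byte lead, need 2 cont bytes. acc=0x6
Byte[1]=9A: continuation. acc=(acc<<6)|0x1A=0x19A
Byte[2]=85: continuation. acc=(acc<<6)|0x05=0x6685
Completed: cp=U+6685 (starts at byte 0)
Byte[3]=DC: 2-byte lead, need 1 cont bytes. acc=0x1C
Byte[4]=B9: continuation. acc=(acc<<6)|0x39=0x739
Completed: cp=U+0739 (starts at byte 3)
Byte[5]=34: 1-byte ASCII. cp=U+0034
Byte[6]=F0: 4-byte lead, need 3 cont bytes. acc=0x0
Byte[7]=97: continuation. acc=(acc<<6)|0x17=0x17
Byte[8]=B7: continuation. acc=(acc<<6)|0x37=0x5F7
Byte[9]=81: continuation. acc=(acc<<6)|0x01=0x17DC1
Completed: cp=U+17DC1 (starts at byte 6)
Byte[10]=F0: 4-byte lead, need 3 cont bytes. acc=0x0
Byte[11]=AA: continuation. acc=(acc<<6)|0x2A=0x2A
Byte[12]=8A: continuation. acc=(acc<<6)|0x0A=0xA8A
Byte[13]=AE: continuation. acc=(acc<<6)|0x2E=0x2A2AE
Completed: cp=U+2A2AE (starts at byte 10)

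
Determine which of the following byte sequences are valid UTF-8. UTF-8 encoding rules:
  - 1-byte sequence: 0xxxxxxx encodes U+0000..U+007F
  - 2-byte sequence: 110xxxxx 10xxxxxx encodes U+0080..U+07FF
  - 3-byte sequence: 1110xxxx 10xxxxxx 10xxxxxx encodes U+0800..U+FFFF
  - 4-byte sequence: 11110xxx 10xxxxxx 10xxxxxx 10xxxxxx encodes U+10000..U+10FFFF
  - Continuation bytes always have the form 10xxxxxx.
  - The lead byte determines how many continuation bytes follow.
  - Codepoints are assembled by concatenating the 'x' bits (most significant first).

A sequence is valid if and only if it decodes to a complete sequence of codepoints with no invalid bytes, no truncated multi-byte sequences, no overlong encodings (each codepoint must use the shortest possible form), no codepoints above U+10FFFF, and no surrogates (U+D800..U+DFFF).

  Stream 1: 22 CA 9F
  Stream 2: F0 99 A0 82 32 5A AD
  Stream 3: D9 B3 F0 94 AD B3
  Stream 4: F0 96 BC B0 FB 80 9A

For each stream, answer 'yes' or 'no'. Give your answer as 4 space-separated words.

Stream 1: decodes cleanly. VALID
Stream 2: error at byte offset 6. INVALID
Stream 3: decodes cleanly. VALID
Stream 4: error at byte offset 4. INVALID

Answer: yes no yes no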